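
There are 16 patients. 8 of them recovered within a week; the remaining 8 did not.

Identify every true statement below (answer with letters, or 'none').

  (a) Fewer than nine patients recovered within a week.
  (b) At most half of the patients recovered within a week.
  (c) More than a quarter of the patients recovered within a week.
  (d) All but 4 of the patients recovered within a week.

|A| = 16, |A ∩ B| = 8, |A ∖ B| = 8.
(a) |A ∩ B| < 9: holds.
(b) |A ∩ B| ≤ |A ∖ B|: holds.
(c) |A ∩ B| / |A| > 1/4: holds.
(d) |A ∖ B| = 4: fails.

(a), (b), (c)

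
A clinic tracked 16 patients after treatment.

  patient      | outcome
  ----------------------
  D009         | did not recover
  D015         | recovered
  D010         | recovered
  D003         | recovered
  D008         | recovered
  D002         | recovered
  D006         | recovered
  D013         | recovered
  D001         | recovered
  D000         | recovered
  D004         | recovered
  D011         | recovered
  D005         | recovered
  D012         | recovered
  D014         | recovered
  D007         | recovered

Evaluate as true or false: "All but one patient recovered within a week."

True

Truth condition: |A ∖ B| = 1.
|A| = 16, |A ∩ B| = 15, |A ∖ B| = 1.
|A ∖ B| = 1, so the statement is true.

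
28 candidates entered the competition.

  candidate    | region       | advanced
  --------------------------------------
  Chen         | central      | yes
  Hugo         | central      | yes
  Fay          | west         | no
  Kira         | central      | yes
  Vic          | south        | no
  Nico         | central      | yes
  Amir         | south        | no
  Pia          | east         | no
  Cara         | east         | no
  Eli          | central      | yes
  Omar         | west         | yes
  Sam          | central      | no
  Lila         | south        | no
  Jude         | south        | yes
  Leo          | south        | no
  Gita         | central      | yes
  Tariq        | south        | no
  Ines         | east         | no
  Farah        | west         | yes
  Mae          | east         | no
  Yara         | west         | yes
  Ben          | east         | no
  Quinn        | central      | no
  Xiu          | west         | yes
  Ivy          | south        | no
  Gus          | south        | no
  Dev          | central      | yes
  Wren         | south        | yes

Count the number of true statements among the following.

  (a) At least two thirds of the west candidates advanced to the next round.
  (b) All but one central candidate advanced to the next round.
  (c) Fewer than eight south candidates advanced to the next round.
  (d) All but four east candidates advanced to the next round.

(a) west: |A| = 5, |A ∩ B| = 4; needs |A ∩ B| / |A| ≥ 2/3 — true.
(b) central: |A| = 9, |A ∩ B| = 7; needs |A ∖ B| = 1 — false.
(c) south: |A| = 9, |A ∩ B| = 2; needs |A ∩ B| < 8 — true.
(d) east: |A| = 5, |A ∩ B| = 0; needs |A ∖ B| = 4 — false.

2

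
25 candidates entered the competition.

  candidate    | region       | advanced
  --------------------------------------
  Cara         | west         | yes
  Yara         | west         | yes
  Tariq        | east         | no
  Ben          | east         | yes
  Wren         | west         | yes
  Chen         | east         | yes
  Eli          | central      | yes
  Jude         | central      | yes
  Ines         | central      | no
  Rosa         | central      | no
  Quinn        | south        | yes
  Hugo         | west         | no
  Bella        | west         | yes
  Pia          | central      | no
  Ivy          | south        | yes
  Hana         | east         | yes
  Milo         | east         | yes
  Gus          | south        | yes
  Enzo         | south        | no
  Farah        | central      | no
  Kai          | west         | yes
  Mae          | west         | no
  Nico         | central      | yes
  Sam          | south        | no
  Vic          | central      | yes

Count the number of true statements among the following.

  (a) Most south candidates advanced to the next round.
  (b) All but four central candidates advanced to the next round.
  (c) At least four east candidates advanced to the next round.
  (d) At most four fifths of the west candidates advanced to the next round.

4

(a) south: |A| = 5, |A ∩ B| = 3; needs |A ∩ B| > |A ∖ B| — true.
(b) central: |A| = 8, |A ∩ B| = 4; needs |A ∖ B| = 4 — true.
(c) east: |A| = 5, |A ∩ B| = 4; needs |A ∩ B| ≥ 4 — true.
(d) west: |A| = 7, |A ∩ B| = 5; needs |A ∩ B| / |A| ≤ 4/5 — true.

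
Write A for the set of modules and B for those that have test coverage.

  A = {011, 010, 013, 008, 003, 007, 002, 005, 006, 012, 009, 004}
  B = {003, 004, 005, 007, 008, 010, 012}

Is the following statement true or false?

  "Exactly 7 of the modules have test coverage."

True

The determiner here denotes the relation: |A ∩ B| = 7.
A (the restrictor) = {011, 010, 013, 008, 003, 007, 002, 005, 006, 012, 009, 004}, |A| = 12.
A ∩ B = {010, 008, 003, 007, 005, 012, 004}, so |A ∩ B| = 7.
|A ∩ B| = 7, so the statement is true.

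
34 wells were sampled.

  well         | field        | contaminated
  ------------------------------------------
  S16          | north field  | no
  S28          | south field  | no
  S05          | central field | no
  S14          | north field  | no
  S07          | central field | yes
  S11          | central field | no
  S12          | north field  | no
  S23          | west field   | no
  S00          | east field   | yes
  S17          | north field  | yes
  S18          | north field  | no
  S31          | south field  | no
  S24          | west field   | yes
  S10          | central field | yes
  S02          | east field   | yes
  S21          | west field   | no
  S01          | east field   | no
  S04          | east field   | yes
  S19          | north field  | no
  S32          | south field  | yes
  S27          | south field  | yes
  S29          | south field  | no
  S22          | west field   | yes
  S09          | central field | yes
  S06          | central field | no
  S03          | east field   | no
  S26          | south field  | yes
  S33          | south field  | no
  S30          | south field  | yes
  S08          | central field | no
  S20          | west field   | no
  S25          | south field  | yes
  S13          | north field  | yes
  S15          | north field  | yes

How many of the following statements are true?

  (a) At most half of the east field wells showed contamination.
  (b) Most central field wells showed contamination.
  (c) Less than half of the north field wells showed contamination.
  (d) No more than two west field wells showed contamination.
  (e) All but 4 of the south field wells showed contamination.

3

(a) east field: |A| = 5, |A ∩ B| = 3; needs |A ∩ B| ≤ |A ∖ B| — false.
(b) central field: |A| = 7, |A ∩ B| = 3; needs |A ∩ B| > |A ∖ B| — false.
(c) north field: |A| = 8, |A ∩ B| = 3; needs |A ∩ B| < |A ∖ B| — true.
(d) west field: |A| = 5, |A ∩ B| = 2; needs |A ∩ B| ≤ 2 — true.
(e) south field: |A| = 9, |A ∩ B| = 5; needs |A ∖ B| = 4 — true.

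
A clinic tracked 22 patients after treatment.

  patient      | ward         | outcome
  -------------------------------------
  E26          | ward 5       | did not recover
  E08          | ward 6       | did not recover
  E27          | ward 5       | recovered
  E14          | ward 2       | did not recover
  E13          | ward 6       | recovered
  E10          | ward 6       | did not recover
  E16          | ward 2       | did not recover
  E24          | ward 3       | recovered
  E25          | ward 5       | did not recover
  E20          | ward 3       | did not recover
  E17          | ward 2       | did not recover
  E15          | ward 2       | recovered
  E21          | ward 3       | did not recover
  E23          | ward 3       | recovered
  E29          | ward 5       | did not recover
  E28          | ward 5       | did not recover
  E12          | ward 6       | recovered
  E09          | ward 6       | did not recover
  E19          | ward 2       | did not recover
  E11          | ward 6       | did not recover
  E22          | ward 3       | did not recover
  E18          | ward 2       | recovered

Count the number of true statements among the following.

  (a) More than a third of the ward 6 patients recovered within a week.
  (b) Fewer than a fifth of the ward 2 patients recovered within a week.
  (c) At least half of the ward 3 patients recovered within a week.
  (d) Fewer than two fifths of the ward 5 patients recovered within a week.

1

(a) ward 6: |A| = 6, |A ∩ B| = 2; needs |A ∩ B| / |A| > 1/3 — false.
(b) ward 2: |A| = 6, |A ∩ B| = 2; needs |A ∩ B| / |A| < 1/5 — false.
(c) ward 3: |A| = 5, |A ∩ B| = 2; needs |A ∩ B| ≥ |A ∖ B| — false.
(d) ward 5: |A| = 5, |A ∩ B| = 1; needs |A ∩ B| / |A| < 2/5 — true.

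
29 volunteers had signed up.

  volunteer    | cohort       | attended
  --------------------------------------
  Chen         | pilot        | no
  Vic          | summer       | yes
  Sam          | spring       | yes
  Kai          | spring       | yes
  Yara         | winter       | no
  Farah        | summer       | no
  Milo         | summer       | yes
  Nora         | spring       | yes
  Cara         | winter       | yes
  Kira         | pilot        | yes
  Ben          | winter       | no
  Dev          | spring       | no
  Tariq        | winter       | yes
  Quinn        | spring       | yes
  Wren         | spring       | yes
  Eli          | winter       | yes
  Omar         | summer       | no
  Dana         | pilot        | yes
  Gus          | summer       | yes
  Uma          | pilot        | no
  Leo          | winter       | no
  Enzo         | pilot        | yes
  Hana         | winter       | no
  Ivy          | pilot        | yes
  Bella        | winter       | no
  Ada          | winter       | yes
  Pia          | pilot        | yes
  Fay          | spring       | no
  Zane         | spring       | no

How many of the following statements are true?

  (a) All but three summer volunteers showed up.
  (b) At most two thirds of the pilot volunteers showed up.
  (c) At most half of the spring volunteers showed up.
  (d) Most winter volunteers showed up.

(a) summer: |A| = 5, |A ∩ B| = 3; needs |A ∖ B| = 3 — false.
(b) pilot: |A| = 7, |A ∩ B| = 5; needs |A ∩ B| / |A| ≤ 2/3 — false.
(c) spring: |A| = 8, |A ∩ B| = 5; needs |A ∩ B| ≤ |A ∖ B| — false.
(d) winter: |A| = 9, |A ∩ B| = 4; needs |A ∩ B| > |A ∖ B| — false.

0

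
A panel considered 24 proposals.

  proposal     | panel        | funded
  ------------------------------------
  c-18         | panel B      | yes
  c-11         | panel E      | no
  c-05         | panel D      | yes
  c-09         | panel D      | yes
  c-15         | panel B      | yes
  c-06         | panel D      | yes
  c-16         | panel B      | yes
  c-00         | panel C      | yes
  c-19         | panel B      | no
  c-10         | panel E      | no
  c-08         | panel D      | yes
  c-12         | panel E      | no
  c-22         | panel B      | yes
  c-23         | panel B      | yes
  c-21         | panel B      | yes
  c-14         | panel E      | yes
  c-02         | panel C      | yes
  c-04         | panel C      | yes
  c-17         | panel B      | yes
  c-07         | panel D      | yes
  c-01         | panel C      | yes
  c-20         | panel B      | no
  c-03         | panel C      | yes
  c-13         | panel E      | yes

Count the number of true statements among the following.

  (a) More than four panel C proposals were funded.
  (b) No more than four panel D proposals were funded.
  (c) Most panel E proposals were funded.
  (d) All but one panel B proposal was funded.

1

(a) panel C: |A| = 5, |A ∩ B| = 5; needs |A ∩ B| > 4 — true.
(b) panel D: |A| = 5, |A ∩ B| = 5; needs |A ∩ B| ≤ 4 — false.
(c) panel E: |A| = 5, |A ∩ B| = 2; needs |A ∩ B| > |A ∖ B| — false.
(d) panel B: |A| = 9, |A ∩ B| = 7; needs |A ∖ B| = 1 — false.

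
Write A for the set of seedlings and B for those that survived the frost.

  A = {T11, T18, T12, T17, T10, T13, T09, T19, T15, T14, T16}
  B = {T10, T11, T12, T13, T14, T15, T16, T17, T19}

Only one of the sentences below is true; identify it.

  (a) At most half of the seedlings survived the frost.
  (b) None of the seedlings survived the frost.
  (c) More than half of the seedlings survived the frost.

(c)

|A| = 11, |A ∩ B| = 9, |A ∖ B| = 2.
(a) requires |A ∩ B| ≤ |A ∖ B|: false.
(b) requires A ∩ B = ∅ (|A ∩ B| = 0): false.
(c) requires |A ∩ B| > |A ∖ B|: true.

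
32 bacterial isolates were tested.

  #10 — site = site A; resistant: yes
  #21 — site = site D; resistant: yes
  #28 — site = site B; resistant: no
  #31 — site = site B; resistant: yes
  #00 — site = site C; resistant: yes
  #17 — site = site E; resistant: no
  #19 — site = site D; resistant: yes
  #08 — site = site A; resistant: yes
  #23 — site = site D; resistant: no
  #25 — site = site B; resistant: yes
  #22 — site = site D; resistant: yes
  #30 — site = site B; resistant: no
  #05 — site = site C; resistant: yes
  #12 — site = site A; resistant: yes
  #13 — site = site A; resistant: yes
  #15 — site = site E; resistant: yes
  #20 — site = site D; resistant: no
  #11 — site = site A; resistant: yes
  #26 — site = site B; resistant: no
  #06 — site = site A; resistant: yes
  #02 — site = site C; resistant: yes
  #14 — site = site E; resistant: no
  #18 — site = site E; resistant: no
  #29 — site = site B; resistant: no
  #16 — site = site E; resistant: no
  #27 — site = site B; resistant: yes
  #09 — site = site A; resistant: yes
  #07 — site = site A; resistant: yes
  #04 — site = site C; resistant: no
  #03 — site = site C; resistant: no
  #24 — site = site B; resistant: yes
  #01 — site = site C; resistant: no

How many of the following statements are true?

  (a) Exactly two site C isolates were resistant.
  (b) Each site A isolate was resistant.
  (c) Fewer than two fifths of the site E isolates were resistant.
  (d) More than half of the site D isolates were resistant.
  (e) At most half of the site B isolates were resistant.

(a) site C: |A| = 6, |A ∩ B| = 3; needs |A ∩ B| = 2 — false.
(b) site A: |A| = 8, |A ∩ B| = 8; needs A ⊆ B, i.e. every element of A is in B (|A ∖ B| = 0) — true.
(c) site E: |A| = 5, |A ∩ B| = 1; needs |A ∩ B| / |A| < 2/5 — true.
(d) site D: |A| = 5, |A ∩ B| = 3; needs |A ∩ B| > |A ∖ B| — true.
(e) site B: |A| = 8, |A ∩ B| = 4; needs |A ∩ B| ≤ |A ∖ B| — true.

4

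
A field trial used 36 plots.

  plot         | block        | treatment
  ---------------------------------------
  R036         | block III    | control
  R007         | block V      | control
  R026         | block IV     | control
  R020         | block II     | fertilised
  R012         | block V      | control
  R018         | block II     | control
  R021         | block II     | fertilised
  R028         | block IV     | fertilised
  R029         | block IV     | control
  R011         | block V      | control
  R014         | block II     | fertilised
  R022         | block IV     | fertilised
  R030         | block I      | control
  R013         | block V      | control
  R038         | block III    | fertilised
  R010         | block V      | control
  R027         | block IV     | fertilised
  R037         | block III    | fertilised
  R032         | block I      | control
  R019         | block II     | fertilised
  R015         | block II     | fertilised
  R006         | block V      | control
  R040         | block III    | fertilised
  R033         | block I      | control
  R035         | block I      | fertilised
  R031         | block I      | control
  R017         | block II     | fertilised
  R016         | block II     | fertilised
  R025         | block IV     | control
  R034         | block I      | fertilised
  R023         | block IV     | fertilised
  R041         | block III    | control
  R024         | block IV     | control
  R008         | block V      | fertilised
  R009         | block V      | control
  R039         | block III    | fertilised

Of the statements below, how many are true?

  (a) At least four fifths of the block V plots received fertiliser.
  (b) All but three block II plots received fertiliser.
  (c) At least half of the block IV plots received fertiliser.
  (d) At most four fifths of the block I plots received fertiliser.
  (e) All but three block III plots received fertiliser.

(a) block V: |A| = 8, |A ∩ B| = 1; needs |A ∩ B| / |A| ≥ 4/5 — false.
(b) block II: |A| = 8, |A ∩ B| = 7; needs |A ∖ B| = 3 — false.
(c) block IV: |A| = 8, |A ∩ B| = 4; needs |A ∩ B| ≥ |A ∖ B| — true.
(d) block I: |A| = 6, |A ∩ B| = 2; needs |A ∩ B| / |A| ≤ 4/5 — true.
(e) block III: |A| = 6, |A ∩ B| = 4; needs |A ∖ B| = 3 — false.

2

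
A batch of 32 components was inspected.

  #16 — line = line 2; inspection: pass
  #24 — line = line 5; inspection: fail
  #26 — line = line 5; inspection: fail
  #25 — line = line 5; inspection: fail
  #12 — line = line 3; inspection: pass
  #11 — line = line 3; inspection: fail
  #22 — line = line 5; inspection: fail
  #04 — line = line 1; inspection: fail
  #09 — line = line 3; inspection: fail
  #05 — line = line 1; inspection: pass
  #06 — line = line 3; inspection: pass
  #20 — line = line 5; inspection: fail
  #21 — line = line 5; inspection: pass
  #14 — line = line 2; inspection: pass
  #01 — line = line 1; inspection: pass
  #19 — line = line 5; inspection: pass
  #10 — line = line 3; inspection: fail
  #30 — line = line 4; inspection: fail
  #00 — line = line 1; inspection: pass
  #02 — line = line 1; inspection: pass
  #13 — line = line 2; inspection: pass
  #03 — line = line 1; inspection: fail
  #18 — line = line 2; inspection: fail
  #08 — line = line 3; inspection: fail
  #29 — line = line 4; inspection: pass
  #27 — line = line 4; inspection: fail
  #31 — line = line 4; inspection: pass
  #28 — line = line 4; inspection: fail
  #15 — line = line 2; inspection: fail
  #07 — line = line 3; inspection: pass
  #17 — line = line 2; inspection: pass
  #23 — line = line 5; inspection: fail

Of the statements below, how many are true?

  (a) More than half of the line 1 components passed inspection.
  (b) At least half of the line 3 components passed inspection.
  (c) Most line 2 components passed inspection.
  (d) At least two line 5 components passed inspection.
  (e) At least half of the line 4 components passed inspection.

(a) line 1: |A| = 6, |A ∩ B| = 4; needs |A ∩ B| > |A ∖ B| — true.
(b) line 3: |A| = 7, |A ∩ B| = 3; needs |A ∩ B| ≥ |A ∖ B| — false.
(c) line 2: |A| = 6, |A ∩ B| = 4; needs |A ∩ B| > |A ∖ B| — true.
(d) line 5: |A| = 8, |A ∩ B| = 2; needs |A ∩ B| ≥ 2 — true.
(e) line 4: |A| = 5, |A ∩ B| = 2; needs |A ∩ B| ≥ |A ∖ B| — false.

3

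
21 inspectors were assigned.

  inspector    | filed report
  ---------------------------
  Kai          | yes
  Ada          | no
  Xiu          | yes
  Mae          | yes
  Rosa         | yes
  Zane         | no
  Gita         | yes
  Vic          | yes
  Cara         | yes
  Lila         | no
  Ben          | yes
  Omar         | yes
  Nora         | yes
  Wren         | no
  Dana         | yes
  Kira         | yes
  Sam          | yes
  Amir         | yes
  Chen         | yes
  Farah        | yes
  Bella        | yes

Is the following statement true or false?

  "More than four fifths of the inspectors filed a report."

True

The determiner here denotes the relation: |A ∩ B| / |A| > 4/5.
|A| = 21, |A ∩ B| = 17, |A ∖ B| = 4.
|A ∩ B|/|A| = 17/21, so the statement is true.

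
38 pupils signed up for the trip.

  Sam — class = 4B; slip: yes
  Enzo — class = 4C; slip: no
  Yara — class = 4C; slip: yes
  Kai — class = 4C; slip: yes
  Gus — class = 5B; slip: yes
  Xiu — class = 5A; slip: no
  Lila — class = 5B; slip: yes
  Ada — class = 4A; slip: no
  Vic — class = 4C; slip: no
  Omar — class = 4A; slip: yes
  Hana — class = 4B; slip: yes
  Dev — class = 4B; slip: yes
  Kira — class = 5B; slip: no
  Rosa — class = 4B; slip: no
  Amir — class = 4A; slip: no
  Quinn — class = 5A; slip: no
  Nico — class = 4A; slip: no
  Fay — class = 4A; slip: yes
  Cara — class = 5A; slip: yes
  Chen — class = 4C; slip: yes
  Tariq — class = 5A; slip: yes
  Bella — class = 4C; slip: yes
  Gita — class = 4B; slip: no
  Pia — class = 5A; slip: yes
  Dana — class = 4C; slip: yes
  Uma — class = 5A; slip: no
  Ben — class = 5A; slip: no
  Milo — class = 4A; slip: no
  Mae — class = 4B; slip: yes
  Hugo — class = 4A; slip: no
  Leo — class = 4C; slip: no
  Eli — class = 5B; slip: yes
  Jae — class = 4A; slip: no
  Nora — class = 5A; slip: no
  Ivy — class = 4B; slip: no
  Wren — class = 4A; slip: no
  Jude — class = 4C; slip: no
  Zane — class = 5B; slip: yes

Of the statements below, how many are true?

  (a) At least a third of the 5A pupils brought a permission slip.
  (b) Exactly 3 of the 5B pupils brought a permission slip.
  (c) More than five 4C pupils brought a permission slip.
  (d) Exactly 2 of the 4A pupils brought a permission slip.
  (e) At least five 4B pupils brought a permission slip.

(a) 5A: |A| = 8, |A ∩ B| = 3; needs |A ∩ B| / |A| ≥ 1/3 — true.
(b) 5B: |A| = 5, |A ∩ B| = 4; needs |A ∩ B| = 3 — false.
(c) 4C: |A| = 9, |A ∩ B| = 5; needs |A ∩ B| > 5 — false.
(d) 4A: |A| = 9, |A ∩ B| = 2; needs |A ∩ B| = 2 — true.
(e) 4B: |A| = 7, |A ∩ B| = 4; needs |A ∩ B| ≥ 5 — false.

2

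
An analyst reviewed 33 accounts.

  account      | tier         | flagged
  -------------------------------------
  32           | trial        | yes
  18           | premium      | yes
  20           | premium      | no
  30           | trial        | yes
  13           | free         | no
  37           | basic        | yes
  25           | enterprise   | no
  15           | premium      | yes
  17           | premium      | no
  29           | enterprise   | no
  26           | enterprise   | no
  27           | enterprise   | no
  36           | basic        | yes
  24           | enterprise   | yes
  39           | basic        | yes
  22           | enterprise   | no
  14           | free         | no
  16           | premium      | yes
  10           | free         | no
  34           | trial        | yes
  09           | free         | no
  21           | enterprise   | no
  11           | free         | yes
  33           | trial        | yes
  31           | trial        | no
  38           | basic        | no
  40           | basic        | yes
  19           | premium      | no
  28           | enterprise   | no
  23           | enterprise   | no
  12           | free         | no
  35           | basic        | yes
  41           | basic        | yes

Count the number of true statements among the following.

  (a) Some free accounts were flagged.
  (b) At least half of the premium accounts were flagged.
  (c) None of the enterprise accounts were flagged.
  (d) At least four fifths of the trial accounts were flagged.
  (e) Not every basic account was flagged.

4

(a) free: |A| = 6, |A ∩ B| = 1; needs A ∩ B ≠ ∅ (|A ∩ B| ≥ 1) — true.
(b) premium: |A| = 6, |A ∩ B| = 3; needs |A ∩ B| ≥ |A ∖ B| — true.
(c) enterprise: |A| = 9, |A ∩ B| = 1; needs A ∩ B = ∅ (|A ∩ B| = 0) — false.
(d) trial: |A| = 5, |A ∩ B| = 4; needs |A ∩ B| / |A| ≥ 4/5 — true.
(e) basic: |A| = 7, |A ∩ B| = 6; needs A ⊄ B (|A ∖ B| ≥ 1) — true.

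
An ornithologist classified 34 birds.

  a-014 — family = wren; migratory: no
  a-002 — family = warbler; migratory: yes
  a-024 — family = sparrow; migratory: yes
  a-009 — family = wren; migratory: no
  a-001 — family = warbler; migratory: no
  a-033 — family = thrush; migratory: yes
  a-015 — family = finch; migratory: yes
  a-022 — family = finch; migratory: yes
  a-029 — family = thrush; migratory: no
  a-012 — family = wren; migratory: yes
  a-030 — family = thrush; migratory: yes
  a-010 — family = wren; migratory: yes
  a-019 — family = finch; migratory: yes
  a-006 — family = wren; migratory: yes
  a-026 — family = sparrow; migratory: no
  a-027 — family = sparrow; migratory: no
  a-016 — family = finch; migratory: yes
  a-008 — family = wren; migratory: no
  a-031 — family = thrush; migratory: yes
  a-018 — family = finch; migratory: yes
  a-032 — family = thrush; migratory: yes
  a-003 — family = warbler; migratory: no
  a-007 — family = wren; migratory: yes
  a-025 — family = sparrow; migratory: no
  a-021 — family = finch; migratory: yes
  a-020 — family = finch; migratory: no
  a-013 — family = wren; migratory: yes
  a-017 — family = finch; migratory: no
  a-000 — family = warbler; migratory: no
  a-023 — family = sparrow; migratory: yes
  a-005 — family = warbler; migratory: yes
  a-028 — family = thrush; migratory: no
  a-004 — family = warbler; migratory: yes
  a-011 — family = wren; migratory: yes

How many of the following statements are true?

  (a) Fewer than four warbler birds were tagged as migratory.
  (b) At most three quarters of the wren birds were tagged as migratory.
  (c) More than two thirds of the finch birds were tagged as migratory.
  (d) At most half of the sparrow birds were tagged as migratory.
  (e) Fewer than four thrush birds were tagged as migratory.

4

(a) warbler: |A| = 6, |A ∩ B| = 3; needs |A ∩ B| < 4 — true.
(b) wren: |A| = 9, |A ∩ B| = 6; needs |A ∩ B| / |A| ≤ 3/4 — true.
(c) finch: |A| = 8, |A ∩ B| = 6; needs |A ∩ B| / |A| > 2/3 — true.
(d) sparrow: |A| = 5, |A ∩ B| = 2; needs |A ∩ B| ≤ |A ∖ B| — true.
(e) thrush: |A| = 6, |A ∩ B| = 4; needs |A ∩ B| < 4 — false.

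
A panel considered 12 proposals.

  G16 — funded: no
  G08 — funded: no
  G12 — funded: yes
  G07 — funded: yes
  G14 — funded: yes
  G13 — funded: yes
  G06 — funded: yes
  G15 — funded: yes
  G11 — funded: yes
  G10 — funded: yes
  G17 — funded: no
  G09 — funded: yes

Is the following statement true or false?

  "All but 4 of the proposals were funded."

'All but 4 of the proposals were funded' holds iff |A ∖ B| = 4.
A (the restrictor) = {G16, G08, G12, G07, G14, G13, G06, G15, G11, G10, G17, G09}, |A| = 12.
A ∖ B = {G16, G08, G17}, so |A ∖ B| = 3.
|A ∖ B| = 3, so the statement is false.

False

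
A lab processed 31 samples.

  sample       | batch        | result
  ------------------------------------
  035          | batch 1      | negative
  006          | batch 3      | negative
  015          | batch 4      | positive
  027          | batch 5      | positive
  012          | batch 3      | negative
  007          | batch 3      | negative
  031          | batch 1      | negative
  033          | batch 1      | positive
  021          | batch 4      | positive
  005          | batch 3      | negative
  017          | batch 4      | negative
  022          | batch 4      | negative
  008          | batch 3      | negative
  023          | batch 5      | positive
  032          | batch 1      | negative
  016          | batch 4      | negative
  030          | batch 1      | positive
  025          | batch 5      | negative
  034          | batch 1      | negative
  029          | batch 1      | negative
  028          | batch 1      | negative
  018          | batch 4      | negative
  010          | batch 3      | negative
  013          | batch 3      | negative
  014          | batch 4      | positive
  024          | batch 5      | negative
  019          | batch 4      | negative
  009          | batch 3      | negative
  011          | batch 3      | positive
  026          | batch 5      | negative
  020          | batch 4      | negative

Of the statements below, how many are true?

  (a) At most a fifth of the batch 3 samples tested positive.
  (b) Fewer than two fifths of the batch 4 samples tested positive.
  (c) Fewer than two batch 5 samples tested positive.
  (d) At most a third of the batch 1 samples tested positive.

(a) batch 3: |A| = 9, |A ∩ B| = 1; needs |A ∩ B| / |A| ≤ 1/5 — true.
(b) batch 4: |A| = 9, |A ∩ B| = 3; needs |A ∩ B| / |A| < 2/5 — true.
(c) batch 5: |A| = 5, |A ∩ B| = 2; needs |A ∩ B| < 2 — false.
(d) batch 1: |A| = 8, |A ∩ B| = 2; needs |A ∩ B| / |A| ≤ 1/3 — true.

3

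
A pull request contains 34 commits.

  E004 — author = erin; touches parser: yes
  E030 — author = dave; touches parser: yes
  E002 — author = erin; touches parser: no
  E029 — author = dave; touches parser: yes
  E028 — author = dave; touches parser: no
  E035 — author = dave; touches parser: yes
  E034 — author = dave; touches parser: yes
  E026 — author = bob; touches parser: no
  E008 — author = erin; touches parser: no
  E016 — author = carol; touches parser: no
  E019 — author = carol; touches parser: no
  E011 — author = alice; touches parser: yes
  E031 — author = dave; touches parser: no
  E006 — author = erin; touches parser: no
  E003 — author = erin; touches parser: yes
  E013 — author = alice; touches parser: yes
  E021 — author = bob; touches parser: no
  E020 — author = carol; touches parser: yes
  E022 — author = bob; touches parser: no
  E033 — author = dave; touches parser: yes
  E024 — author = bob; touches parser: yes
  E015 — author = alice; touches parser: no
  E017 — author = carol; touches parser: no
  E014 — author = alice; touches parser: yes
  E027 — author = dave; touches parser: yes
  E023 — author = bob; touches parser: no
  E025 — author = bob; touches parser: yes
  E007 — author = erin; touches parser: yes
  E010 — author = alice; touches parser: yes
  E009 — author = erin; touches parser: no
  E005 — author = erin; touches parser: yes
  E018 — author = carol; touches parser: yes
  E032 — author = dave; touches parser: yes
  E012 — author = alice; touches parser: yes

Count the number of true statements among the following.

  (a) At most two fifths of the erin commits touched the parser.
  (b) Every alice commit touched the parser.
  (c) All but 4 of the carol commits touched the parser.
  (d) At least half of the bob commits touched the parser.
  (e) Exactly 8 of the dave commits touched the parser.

(a) erin: |A| = 8, |A ∩ B| = 4; needs |A ∩ B| / |A| ≤ 2/5 — false.
(b) alice: |A| = 6, |A ∩ B| = 5; needs A ⊆ B, i.e. every element of A is in B (|A ∖ B| = 0) — false.
(c) carol: |A| = 5, |A ∩ B| = 2; needs |A ∖ B| = 4 — false.
(d) bob: |A| = 6, |A ∩ B| = 2; needs |A ∩ B| ≥ |A ∖ B| — false.
(e) dave: |A| = 9, |A ∩ B| = 7; needs |A ∩ B| = 8 — false.

0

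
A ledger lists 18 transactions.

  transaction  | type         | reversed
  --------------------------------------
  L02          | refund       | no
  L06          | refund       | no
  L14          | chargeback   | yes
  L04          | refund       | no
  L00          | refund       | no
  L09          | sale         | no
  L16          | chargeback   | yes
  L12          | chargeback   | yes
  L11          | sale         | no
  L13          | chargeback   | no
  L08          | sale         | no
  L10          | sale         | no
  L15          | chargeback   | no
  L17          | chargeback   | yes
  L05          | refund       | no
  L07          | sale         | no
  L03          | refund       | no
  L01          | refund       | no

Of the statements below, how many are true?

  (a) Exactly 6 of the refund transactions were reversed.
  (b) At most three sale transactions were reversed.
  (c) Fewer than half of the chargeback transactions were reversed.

1

(a) refund: |A| = 7, |A ∩ B| = 0; needs |A ∩ B| = 6 — false.
(b) sale: |A| = 5, |A ∩ B| = 0; needs |A ∩ B| ≤ 3 — true.
(c) chargeback: |A| = 6, |A ∩ B| = 4; needs |A ∩ B| < |A ∖ B| — false.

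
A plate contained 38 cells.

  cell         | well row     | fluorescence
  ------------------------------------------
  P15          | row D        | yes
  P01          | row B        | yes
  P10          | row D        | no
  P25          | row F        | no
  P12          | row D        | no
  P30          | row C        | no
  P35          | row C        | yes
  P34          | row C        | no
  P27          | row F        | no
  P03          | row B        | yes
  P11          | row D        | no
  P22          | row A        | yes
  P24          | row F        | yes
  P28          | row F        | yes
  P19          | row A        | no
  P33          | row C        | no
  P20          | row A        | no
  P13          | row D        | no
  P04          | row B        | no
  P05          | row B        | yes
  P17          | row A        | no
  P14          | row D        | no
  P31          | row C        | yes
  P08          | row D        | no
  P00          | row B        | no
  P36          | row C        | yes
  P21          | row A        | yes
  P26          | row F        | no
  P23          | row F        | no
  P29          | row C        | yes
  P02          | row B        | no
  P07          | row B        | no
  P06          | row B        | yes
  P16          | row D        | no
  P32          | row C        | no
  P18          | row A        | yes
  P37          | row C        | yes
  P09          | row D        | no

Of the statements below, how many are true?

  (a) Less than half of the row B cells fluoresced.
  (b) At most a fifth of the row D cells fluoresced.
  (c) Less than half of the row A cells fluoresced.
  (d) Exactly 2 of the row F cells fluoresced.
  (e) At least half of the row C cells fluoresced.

(a) row B: |A| = 8, |A ∩ B| = 4; needs |A ∩ B| < |A ∖ B| — false.
(b) row D: |A| = 9, |A ∩ B| = 1; needs |A ∩ B| / |A| ≤ 1/5 — true.
(c) row A: |A| = 6, |A ∩ B| = 3; needs |A ∩ B| < |A ∖ B| — false.
(d) row F: |A| = 6, |A ∩ B| = 2; needs |A ∩ B| = 2 — true.
(e) row C: |A| = 9, |A ∩ B| = 5; needs |A ∩ B| ≥ |A ∖ B| — true.

3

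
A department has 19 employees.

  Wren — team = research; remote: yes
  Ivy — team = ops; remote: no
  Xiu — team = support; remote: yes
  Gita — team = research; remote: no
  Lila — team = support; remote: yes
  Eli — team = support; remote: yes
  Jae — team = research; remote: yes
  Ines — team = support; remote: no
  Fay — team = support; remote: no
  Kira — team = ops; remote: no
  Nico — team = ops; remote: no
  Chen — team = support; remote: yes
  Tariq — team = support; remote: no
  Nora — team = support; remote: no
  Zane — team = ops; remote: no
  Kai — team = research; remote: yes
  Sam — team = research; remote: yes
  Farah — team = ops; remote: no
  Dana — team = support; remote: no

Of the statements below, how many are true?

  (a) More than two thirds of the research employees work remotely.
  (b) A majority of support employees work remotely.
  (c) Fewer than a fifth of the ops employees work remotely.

2

(a) research: |A| = 5, |A ∩ B| = 4; needs |A ∩ B| / |A| > 2/3 — true.
(b) support: |A| = 9, |A ∩ B| = 4; needs |A ∩ B| > |A ∖ B| — false.
(c) ops: |A| = 5, |A ∩ B| = 0; needs |A ∩ B| / |A| < 1/5 — true.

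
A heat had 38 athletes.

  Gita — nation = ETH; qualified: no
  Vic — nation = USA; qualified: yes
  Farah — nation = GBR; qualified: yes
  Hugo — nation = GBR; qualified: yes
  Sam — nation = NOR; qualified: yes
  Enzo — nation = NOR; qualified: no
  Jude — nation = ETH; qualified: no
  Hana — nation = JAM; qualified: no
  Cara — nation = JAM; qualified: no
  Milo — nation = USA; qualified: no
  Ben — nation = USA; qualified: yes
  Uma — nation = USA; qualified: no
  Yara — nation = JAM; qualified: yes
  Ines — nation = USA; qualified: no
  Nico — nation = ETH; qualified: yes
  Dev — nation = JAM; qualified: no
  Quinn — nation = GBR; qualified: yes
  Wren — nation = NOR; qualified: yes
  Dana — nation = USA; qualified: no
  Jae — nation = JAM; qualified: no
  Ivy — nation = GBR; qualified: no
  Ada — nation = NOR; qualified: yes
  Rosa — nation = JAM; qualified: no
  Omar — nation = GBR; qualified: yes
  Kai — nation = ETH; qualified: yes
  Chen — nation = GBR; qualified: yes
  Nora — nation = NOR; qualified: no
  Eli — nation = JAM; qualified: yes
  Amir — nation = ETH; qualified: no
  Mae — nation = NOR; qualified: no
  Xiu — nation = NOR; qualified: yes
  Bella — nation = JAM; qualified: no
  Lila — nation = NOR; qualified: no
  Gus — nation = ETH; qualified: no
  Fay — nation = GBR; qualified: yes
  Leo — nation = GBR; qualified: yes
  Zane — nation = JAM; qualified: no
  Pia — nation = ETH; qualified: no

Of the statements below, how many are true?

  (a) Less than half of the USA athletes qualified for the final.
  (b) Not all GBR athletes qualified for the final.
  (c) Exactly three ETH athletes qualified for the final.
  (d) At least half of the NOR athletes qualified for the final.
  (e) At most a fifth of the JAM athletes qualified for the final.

(a) USA: |A| = 6, |A ∩ B| = 2; needs |A ∩ B| < |A ∖ B| — true.
(b) GBR: |A| = 8, |A ∩ B| = 7; needs A ⊄ B (|A ∖ B| ≥ 1) — true.
(c) ETH: |A| = 7, |A ∩ B| = 2; needs |A ∩ B| = 3 — false.
(d) NOR: |A| = 8, |A ∩ B| = 4; needs |A ∩ B| ≥ |A ∖ B| — true.
(e) JAM: |A| = 9, |A ∩ B| = 2; needs |A ∩ B| / |A| ≤ 1/5 — false.

3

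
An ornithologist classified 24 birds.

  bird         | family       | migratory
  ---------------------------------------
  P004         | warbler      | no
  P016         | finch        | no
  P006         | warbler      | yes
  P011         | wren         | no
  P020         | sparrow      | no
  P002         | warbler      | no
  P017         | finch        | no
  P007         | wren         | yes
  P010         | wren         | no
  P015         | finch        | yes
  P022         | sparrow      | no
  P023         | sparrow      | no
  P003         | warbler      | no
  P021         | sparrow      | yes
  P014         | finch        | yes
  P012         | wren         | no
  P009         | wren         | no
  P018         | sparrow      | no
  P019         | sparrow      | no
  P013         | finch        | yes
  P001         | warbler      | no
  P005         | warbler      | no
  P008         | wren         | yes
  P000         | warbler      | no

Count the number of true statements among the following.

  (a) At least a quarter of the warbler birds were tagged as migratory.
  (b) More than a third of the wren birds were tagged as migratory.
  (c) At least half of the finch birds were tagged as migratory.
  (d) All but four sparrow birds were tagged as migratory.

(a) warbler: |A| = 7, |A ∩ B| = 1; needs |A ∩ B| / |A| ≥ 1/4 — false.
(b) wren: |A| = 6, |A ∩ B| = 2; needs |A ∩ B| / |A| > 1/3 — false.
(c) finch: |A| = 5, |A ∩ B| = 3; needs |A ∩ B| ≥ |A ∖ B| — true.
(d) sparrow: |A| = 6, |A ∩ B| = 1; needs |A ∖ B| = 4 — false.

1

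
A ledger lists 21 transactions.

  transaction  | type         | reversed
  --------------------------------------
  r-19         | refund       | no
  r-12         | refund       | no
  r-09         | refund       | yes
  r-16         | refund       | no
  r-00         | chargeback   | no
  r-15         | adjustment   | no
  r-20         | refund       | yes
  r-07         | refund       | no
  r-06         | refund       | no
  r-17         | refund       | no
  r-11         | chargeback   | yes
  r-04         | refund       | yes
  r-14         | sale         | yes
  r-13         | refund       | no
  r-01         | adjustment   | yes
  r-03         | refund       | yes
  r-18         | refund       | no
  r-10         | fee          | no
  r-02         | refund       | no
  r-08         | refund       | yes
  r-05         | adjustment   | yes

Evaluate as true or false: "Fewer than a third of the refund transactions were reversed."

Truth condition: |A ∩ B| / |A| < 1/3.
A (the restrictor) = {r-19, r-12, r-09, r-16, r-20, r-07, r-06, r-17, r-04, r-13, r-03, r-18, r-02, r-08}, |A| = 14.
A ∩ B = {r-09, r-20, r-04, r-03, r-08}, so |A ∩ B| = 5.
A ∖ B = {r-19, r-12, r-16, r-07, r-06, r-17, r-13, r-18, r-02}, so |A ∖ B| = 9.
|A ∩ B|/|A| = 5/14, so the statement is false.

False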